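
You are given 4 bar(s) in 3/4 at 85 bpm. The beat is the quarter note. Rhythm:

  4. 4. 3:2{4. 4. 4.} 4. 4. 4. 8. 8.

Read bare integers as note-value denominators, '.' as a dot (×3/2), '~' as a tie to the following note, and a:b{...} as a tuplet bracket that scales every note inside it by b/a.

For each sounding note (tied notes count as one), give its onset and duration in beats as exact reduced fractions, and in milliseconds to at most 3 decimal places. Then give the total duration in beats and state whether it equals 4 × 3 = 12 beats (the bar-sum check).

1) 0.0ms=0b +1058.824ms=3/2b
2) 1058.824ms=3/2b +1058.824ms=3/2b
3) 2117.647ms=3b +705.882ms=1b
4) 2823.529ms=4b +705.882ms=1b
5) 3529.412ms=5b +705.882ms=1b
6) 4235.294ms=6b +1058.824ms=3/2b
7) 5294.118ms=15/2b +1058.824ms=3/2b
8) 6352.941ms=9b +1058.824ms=3/2b
9) 7411.765ms=21/2b +529.412ms=3/4b
10) 7941.176ms=45/4b +529.412ms=3/4b
Σ=12b of 12 (85bpm 3/4) — PASS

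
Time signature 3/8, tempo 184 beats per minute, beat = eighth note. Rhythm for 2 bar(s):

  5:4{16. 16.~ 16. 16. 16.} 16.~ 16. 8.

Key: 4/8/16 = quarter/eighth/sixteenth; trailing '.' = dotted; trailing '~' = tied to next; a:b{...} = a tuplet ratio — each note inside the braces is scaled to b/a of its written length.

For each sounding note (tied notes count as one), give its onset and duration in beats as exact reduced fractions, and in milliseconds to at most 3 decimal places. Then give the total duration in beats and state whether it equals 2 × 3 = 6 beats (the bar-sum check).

1) 0.0ms=0b +195.652ms=3/5b
2) 195.652ms=3/5b +391.304ms=6/5b
3) 586.957ms=9/5b +195.652ms=3/5b
4) 782.609ms=12/5b +195.652ms=3/5b
5) 978.261ms=3b +489.13ms=3/2b
6) 1467.391ms=9/2b +489.13ms=3/2b
Σ=6b of 6 (184bpm 3/8) — PASS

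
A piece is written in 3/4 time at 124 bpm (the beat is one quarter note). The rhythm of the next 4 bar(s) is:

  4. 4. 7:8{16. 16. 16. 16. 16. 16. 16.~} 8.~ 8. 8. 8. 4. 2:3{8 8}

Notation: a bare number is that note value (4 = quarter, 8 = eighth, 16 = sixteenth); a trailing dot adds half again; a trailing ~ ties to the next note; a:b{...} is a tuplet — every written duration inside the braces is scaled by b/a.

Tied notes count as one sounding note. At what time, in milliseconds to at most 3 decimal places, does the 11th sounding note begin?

1. 0.0ms @ 0 + 725.806ms (3/2)
2. 725.806ms @ 3/2 + 725.806ms (3/2)
3. 1451.613ms @ 3 + 207.373ms (3/7)
4. 1658.986ms @ 24/7 + 207.373ms (3/7)
5. 1866.359ms @ 27/7 + 207.373ms (3/7)
6. 2073.733ms @ 30/7 + 207.373ms (3/7)
7. 2281.106ms @ 33/7 + 207.373ms (3/7)
8. 2488.479ms @ 36/7 + 207.373ms (3/7)
9. 2695.853ms @ 39/7 + 933.18ms (27/14)
10. 3629.032ms @ 15/2 + 362.903ms (3/4)
11. 3991.935ms @ 33/4 + 362.903ms (3/4)
12. 4354.839ms @ 9 + 725.806ms (3/2)
13. 5080.645ms @ 21/2 + 362.903ms (3/4)
14. 5443.548ms @ 45/4 + 362.903ms (3/4)

note 11 onset = 33/4b = 3991.935ms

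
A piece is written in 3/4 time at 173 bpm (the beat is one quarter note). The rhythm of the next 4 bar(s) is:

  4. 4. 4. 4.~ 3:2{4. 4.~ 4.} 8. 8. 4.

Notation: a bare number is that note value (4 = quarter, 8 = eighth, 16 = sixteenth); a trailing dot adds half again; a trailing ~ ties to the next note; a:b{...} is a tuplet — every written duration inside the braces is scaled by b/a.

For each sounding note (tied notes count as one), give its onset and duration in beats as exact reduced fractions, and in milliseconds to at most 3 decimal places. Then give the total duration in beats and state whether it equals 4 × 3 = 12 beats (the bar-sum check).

1) 0.0ms=0b +520.231ms=3/2b
2) 520.231ms=3/2b +520.231ms=3/2b
3) 1040.462ms=3b +520.231ms=3/2b
4) 1560.694ms=9/2b +867.052ms=5/2b
5) 2427.746ms=7b +693.642ms=2b
6) 3121.387ms=9b +260.116ms=3/4b
7) 3381.503ms=39/4b +260.116ms=3/4b
8) 3641.618ms=21/2b +520.231ms=3/2b
Σ=12b of 12 (173bpm 3/4) — PASS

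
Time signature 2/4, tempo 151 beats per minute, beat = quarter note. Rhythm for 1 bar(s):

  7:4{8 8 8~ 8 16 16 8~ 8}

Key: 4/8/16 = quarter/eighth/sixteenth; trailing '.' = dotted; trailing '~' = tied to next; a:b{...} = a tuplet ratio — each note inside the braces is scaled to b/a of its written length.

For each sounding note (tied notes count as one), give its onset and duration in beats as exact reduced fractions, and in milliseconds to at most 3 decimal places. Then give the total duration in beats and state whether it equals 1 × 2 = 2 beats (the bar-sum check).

1) 0.0ms=0b +113.529ms=2/7b
2) 113.529ms=2/7b +113.529ms=2/7b
3) 227.058ms=4/7b +227.058ms=4/7b
4) 454.115ms=8/7b +56.764ms=1/7b
5) 510.88ms=9/7b +56.764ms=1/7b
6) 567.644ms=10/7b +227.058ms=4/7b
Σ=2b of 2 (151bpm 2/4) — PASS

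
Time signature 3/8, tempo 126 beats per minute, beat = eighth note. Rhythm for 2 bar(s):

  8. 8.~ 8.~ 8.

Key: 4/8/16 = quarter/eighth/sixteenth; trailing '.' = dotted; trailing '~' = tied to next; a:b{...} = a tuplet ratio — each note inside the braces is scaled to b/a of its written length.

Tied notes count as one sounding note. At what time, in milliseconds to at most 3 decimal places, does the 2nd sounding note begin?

note 2 onset = 3/2b = 714.286ms

1. 0.0ms @ 0 + 714.286ms (3/2)
2. 714.286ms @ 3/2 + 2142.857ms (9/2)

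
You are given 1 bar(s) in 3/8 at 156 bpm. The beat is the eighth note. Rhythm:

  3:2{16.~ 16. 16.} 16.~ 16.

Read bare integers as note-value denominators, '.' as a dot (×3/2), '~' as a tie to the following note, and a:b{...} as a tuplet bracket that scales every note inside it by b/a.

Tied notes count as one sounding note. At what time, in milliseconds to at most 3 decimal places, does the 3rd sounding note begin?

note 3 onset = 3/2b = 576.923ms

1. 0.0ms @ 0 + 384.615ms (1)
2. 384.615ms @ 1 + 192.308ms (1/2)
3. 576.923ms @ 3/2 + 576.923ms (3/2)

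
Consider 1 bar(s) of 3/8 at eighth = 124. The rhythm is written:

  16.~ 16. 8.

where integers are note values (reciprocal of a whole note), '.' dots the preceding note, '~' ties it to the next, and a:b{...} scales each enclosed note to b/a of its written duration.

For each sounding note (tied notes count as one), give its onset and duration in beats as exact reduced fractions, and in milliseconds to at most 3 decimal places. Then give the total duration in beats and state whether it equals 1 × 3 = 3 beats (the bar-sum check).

1) 0.0ms=0b +725.806ms=3/2b
2) 725.806ms=3/2b +725.806ms=3/2b
Σ=3b of 3 (124bpm 3/8) — PASS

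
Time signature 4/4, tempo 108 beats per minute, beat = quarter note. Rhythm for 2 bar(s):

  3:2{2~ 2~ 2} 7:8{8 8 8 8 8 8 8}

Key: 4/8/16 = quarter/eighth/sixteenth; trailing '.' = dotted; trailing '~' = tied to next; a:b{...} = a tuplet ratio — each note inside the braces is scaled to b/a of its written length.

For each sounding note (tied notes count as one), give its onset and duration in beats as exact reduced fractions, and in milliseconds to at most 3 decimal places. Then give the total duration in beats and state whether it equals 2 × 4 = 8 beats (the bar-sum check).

1) 0.0ms=0b +2222.222ms=4b
2) 2222.222ms=4b +317.46ms=4/7b
3) 2539.683ms=32/7b +317.46ms=4/7b
4) 2857.143ms=36/7b +317.46ms=4/7b
5) 3174.603ms=40/7b +317.46ms=4/7b
6) 3492.063ms=44/7b +317.46ms=4/7b
7) 3809.524ms=48/7b +317.46ms=4/7b
8) 4126.984ms=52/7b +317.46ms=4/7b
Σ=8b of 8 (108bpm 4/4) — PASS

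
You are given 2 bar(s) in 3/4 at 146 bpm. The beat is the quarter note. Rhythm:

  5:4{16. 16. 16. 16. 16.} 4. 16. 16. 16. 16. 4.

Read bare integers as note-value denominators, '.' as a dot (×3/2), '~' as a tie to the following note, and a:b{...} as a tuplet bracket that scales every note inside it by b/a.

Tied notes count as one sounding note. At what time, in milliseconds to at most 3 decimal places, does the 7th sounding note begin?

1. 0.0ms @ 0 + 123.288ms (3/10)
2. 123.288ms @ 3/10 + 123.288ms (3/10)
3. 246.575ms @ 3/5 + 123.288ms (3/10)
4. 369.863ms @ 9/10 + 123.288ms (3/10)
5. 493.151ms @ 6/5 + 123.288ms (3/10)
6. 616.438ms @ 3/2 + 616.438ms (3/2)
7. 1232.877ms @ 3 + 154.11ms (3/8)
8. 1386.986ms @ 27/8 + 154.11ms (3/8)
9. 1541.096ms @ 15/4 + 154.11ms (3/8)
10. 1695.205ms @ 33/8 + 154.11ms (3/8)
11. 1849.315ms @ 9/2 + 616.438ms (3/2)

note 7 onset = 3b = 1232.877ms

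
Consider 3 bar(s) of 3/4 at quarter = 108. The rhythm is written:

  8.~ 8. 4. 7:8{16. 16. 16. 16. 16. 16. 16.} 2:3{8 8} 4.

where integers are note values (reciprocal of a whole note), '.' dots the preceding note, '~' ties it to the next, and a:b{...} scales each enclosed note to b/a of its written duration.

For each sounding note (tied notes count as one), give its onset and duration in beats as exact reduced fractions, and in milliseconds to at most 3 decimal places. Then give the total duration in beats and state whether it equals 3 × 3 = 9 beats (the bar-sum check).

1) 0.0ms=0b +833.333ms=3/2b
2) 833.333ms=3/2b +833.333ms=3/2b
3) 1666.667ms=3b +238.095ms=3/7b
4) 1904.762ms=24/7b +238.095ms=3/7b
5) 2142.857ms=27/7b +238.095ms=3/7b
6) 2380.952ms=30/7b +238.095ms=3/7b
7) 2619.048ms=33/7b +238.095ms=3/7b
8) 2857.143ms=36/7b +238.095ms=3/7b
9) 3095.238ms=39/7b +238.095ms=3/7b
10) 3333.333ms=6b +416.667ms=3/4b
11) 3750.0ms=27/4b +416.667ms=3/4b
12) 4166.667ms=15/2b +833.333ms=3/2b
Σ=9b of 9 (108bpm 3/4) — PASS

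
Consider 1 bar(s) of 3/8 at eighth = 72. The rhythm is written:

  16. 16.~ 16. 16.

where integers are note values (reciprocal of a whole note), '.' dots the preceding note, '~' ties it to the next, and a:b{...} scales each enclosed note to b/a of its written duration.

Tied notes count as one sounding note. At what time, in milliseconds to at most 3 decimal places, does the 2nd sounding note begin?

note 2 onset = 3/4b = 625.0ms

1. 0.0ms @ 0 + 625.0ms (3/4)
2. 625.0ms @ 3/4 + 1250.0ms (3/2)
3. 1875.0ms @ 9/4 + 625.0ms (3/4)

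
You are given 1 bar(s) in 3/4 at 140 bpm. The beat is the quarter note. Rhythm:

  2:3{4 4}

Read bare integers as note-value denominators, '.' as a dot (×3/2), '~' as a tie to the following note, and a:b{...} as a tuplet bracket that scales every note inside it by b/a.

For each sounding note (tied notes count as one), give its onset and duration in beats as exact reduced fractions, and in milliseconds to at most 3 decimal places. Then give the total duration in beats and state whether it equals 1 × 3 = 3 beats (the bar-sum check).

1) 0.0ms=0b +642.857ms=3/2b
2) 642.857ms=3/2b +642.857ms=3/2b
Σ=3b of 3 (140bpm 3/4) — PASS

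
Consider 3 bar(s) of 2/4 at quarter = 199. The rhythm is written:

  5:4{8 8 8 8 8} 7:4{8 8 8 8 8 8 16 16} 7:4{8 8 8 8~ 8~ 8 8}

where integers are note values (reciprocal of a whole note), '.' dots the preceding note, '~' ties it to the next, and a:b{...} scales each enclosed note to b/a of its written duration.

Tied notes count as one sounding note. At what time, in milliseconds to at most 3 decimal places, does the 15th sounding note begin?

note 15 onset = 30/7b = 1292.175ms

1. 0.0ms @ 0 + 120.603ms (2/5)
2. 120.603ms @ 2/5 + 120.603ms (2/5)
3. 241.206ms @ 4/5 + 120.603ms (2/5)
4. 361.809ms @ 6/5 + 120.603ms (2/5)
5. 482.412ms @ 8/5 + 120.603ms (2/5)
6. 603.015ms @ 2 + 86.145ms (2/7)
7. 689.16ms @ 16/7 + 86.145ms (2/7)
8. 775.305ms @ 18/7 + 86.145ms (2/7)
9. 861.45ms @ 20/7 + 86.145ms (2/7)
10. 947.595ms @ 22/7 + 86.145ms (2/7)
11. 1033.74ms @ 24/7 + 86.145ms (2/7)
12. 1119.885ms @ 26/7 + 43.073ms (1/7)
13. 1162.958ms @ 27/7 + 43.073ms (1/7)
14. 1206.03ms @ 4 + 86.145ms (2/7)
15. 1292.175ms @ 30/7 + 86.145ms (2/7)
16. 1378.32ms @ 32/7 + 86.145ms (2/7)
17. 1464.465ms @ 34/7 + 258.435ms (6/7)
18. 1722.9ms @ 40/7 + 86.145ms (2/7)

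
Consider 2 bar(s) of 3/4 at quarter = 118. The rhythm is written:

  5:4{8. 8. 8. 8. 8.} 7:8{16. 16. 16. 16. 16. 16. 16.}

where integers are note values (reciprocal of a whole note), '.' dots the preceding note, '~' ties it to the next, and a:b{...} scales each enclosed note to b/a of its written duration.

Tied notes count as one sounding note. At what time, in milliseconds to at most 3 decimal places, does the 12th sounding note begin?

1. 0.0ms @ 0 + 305.085ms (3/5)
2. 305.085ms @ 3/5 + 305.085ms (3/5)
3. 610.169ms @ 6/5 + 305.085ms (3/5)
4. 915.254ms @ 9/5 + 305.085ms (3/5)
5. 1220.339ms @ 12/5 + 305.085ms (3/5)
6. 1525.424ms @ 3 + 217.918ms (3/7)
7. 1743.341ms @ 24/7 + 217.918ms (3/7)
8. 1961.259ms @ 27/7 + 217.918ms (3/7)
9. 2179.177ms @ 30/7 + 217.918ms (3/7)
10. 2397.094ms @ 33/7 + 217.918ms (3/7)
11. 2615.012ms @ 36/7 + 217.918ms (3/7)
12. 2832.93ms @ 39/7 + 217.918ms (3/7)

note 12 onset = 39/7b = 2832.93ms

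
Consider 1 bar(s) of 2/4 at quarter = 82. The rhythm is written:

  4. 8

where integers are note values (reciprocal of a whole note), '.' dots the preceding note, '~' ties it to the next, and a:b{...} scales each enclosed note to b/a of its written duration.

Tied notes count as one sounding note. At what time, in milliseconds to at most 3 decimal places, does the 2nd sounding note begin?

note 2 onset = 3/2b = 1097.561ms

1. 0.0ms @ 0 + 1097.561ms (3/2)
2. 1097.561ms @ 3/2 + 365.854ms (1/2)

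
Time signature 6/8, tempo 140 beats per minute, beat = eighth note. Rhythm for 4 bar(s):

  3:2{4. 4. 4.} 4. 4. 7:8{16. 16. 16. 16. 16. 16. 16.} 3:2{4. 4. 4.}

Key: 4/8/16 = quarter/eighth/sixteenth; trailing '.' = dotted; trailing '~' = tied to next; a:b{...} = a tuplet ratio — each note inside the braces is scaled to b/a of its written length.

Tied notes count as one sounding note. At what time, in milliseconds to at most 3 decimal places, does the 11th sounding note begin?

1. 0.0ms @ 0 + 857.143ms (2)
2. 857.143ms @ 2 + 857.143ms (2)
3. 1714.286ms @ 4 + 857.143ms (2)
4. 2571.429ms @ 6 + 1285.714ms (3)
5. 3857.143ms @ 9 + 1285.714ms (3)
6. 5142.857ms @ 12 + 367.347ms (6/7)
7. 5510.204ms @ 90/7 + 367.347ms (6/7)
8. 5877.551ms @ 96/7 + 367.347ms (6/7)
9. 6244.898ms @ 102/7 + 367.347ms (6/7)
10. 6612.245ms @ 108/7 + 367.347ms (6/7)
11. 6979.592ms @ 114/7 + 367.347ms (6/7)
12. 7346.939ms @ 120/7 + 367.347ms (6/7)
13. 7714.286ms @ 18 + 857.143ms (2)
14. 8571.429ms @ 20 + 857.143ms (2)
15. 9428.571ms @ 22 + 857.143ms (2)

note 11 onset = 114/7b = 6979.592ms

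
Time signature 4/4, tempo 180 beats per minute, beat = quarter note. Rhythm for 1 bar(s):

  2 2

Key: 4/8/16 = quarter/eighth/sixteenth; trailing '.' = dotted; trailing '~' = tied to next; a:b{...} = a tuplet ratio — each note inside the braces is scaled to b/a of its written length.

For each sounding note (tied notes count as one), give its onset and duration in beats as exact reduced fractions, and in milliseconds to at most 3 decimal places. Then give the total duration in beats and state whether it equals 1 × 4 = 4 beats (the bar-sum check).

1) 0.0ms=0b +666.667ms=2b
2) 666.667ms=2b +666.667ms=2b
Σ=4b of 4 (180bpm 4/4) — PASS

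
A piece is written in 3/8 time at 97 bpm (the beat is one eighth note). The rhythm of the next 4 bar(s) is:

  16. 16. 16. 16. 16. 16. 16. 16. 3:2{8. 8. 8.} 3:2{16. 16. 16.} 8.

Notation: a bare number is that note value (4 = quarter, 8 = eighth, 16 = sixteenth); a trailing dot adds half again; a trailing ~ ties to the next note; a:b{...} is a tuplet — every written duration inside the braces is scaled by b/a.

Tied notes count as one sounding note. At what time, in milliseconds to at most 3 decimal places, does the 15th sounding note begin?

1. 0.0ms @ 0 + 463.918ms (3/4)
2. 463.918ms @ 3/4 + 463.918ms (3/4)
3. 927.835ms @ 3/2 + 463.918ms (3/4)
4. 1391.753ms @ 9/4 + 463.918ms (3/4)
5. 1855.67ms @ 3 + 463.918ms (3/4)
6. 2319.588ms @ 15/4 + 463.918ms (3/4)
7. 2783.505ms @ 9/2 + 463.918ms (3/4)
8. 3247.423ms @ 21/4 + 463.918ms (3/4)
9. 3711.34ms @ 6 + 618.557ms (1)
10. 4329.897ms @ 7 + 618.557ms (1)
11. 4948.454ms @ 8 + 618.557ms (1)
12. 5567.01ms @ 9 + 309.278ms (1/2)
13. 5876.289ms @ 19/2 + 309.278ms (1/2)
14. 6185.567ms @ 10 + 309.278ms (1/2)
15. 6494.845ms @ 21/2 + 927.835ms (3/2)

note 15 onset = 21/2b = 6494.845ms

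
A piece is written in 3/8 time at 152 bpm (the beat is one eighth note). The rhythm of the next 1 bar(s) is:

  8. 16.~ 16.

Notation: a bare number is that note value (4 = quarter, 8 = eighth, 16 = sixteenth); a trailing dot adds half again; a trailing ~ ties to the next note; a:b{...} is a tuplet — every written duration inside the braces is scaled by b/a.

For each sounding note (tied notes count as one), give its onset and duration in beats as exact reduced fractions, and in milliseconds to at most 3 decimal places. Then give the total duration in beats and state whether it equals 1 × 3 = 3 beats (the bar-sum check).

1) 0.0ms=0b +592.105ms=3/2b
2) 592.105ms=3/2b +592.105ms=3/2b
Σ=3b of 3 (152bpm 3/8) — PASS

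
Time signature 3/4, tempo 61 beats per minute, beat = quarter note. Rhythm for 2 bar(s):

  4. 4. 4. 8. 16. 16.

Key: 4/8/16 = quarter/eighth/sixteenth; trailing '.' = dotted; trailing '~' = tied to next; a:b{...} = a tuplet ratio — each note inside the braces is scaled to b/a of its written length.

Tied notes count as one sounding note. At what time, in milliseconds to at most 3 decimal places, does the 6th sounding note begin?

note 6 onset = 45/8b = 5532.787ms

1. 0.0ms @ 0 + 1475.41ms (3/2)
2. 1475.41ms @ 3/2 + 1475.41ms (3/2)
3. 2950.82ms @ 3 + 1475.41ms (3/2)
4. 4426.23ms @ 9/2 + 737.705ms (3/4)
5. 5163.934ms @ 21/4 + 368.852ms (3/8)
6. 5532.787ms @ 45/8 + 368.852ms (3/8)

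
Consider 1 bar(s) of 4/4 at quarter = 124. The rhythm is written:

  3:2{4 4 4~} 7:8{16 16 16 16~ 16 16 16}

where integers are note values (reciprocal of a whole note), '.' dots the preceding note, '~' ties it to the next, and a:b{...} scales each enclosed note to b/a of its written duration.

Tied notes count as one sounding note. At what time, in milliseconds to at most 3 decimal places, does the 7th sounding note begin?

note 7 onset = 24/7b = 1658.986ms

1. 0.0ms @ 0 + 322.581ms (2/3)
2. 322.581ms @ 2/3 + 322.581ms (2/3)
3. 645.161ms @ 4/3 + 460.829ms (20/21)
4. 1105.991ms @ 16/7 + 138.249ms (2/7)
5. 1244.24ms @ 18/7 + 138.249ms (2/7)
6. 1382.488ms @ 20/7 + 276.498ms (4/7)
7. 1658.986ms @ 24/7 + 138.249ms (2/7)
8. 1797.235ms @ 26/7 + 138.249ms (2/7)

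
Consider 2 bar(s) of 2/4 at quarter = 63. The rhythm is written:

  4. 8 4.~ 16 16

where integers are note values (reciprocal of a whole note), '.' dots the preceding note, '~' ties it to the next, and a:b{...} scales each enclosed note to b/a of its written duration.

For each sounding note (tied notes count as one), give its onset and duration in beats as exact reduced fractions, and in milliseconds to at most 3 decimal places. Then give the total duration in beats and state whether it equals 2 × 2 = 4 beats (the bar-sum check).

1) 0.0ms=0b +1428.571ms=3/2b
2) 1428.571ms=3/2b +476.19ms=1/2b
3) 1904.762ms=2b +1666.667ms=7/4b
4) 3571.429ms=15/4b +238.095ms=1/4b
Σ=4b of 4 (63bpm 2/4) — PASS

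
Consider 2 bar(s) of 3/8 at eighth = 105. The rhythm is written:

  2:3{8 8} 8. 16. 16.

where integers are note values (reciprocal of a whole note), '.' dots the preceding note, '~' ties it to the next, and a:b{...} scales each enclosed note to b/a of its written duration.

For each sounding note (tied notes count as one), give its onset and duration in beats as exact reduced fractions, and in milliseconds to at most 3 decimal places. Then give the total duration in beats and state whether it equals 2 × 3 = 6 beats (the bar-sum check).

1) 0.0ms=0b +857.143ms=3/2b
2) 857.143ms=3/2b +857.143ms=3/2b
3) 1714.286ms=3b +857.143ms=3/2b
4) 2571.429ms=9/2b +428.571ms=3/4b
5) 3000.0ms=21/4b +428.571ms=3/4b
Σ=6b of 6 (105bpm 3/8) — PASS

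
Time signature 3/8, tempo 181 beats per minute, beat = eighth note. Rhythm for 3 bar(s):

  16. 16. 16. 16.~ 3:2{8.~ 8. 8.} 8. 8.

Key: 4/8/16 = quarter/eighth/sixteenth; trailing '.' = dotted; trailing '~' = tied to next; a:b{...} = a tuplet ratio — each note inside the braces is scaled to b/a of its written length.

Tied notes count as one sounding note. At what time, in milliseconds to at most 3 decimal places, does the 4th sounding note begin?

note 4 onset = 9/4b = 745.856ms

1. 0.0ms @ 0 + 248.619ms (3/4)
2. 248.619ms @ 3/4 + 248.619ms (3/4)
3. 497.238ms @ 3/2 + 248.619ms (3/4)
4. 745.856ms @ 9/4 + 911.602ms (11/4)
5. 1657.459ms @ 5 + 331.492ms (1)
6. 1988.95ms @ 6 + 497.238ms (3/2)
7. 2486.188ms @ 15/2 + 497.238ms (3/2)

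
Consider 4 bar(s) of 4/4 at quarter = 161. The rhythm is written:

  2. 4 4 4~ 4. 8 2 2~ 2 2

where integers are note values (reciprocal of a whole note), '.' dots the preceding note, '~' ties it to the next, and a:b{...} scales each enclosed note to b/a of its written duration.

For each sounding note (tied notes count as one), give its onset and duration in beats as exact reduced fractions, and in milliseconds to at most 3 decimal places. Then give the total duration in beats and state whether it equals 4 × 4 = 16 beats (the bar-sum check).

1) 0.0ms=0b +1118.012ms=3b
2) 1118.012ms=3b +372.671ms=1b
3) 1490.683ms=4b +372.671ms=1b
4) 1863.354ms=5b +931.677ms=5/2b
5) 2795.031ms=15/2b +186.335ms=1/2b
6) 2981.366ms=8b +745.342ms=2b
7) 3726.708ms=10b +1490.683ms=4b
8) 5217.391ms=14b +745.342ms=2b
Σ=16b of 16 (161bpm 4/4) — PASS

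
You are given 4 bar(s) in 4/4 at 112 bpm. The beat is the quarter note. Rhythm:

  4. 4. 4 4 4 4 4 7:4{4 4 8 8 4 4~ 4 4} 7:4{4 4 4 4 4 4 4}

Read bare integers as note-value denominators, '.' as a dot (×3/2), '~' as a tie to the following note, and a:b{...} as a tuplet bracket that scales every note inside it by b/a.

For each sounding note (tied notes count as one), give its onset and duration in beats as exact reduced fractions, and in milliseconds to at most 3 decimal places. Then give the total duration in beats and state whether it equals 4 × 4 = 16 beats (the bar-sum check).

1) 0.0ms=0b +803.571ms=3/2b
2) 803.571ms=3/2b +803.571ms=3/2b
3) 1607.143ms=3b +535.714ms=1b
4) 2142.857ms=4b +535.714ms=1b
5) 2678.571ms=5b +535.714ms=1b
6) 3214.286ms=6b +535.714ms=1b
7) 3750.0ms=7b +535.714ms=1b
8) 4285.714ms=8b +306.122ms=4/7b
9) 4591.837ms=60/7b +306.122ms=4/7b
10) 4897.959ms=64/7b +153.061ms=2/7b
11) 5051.02ms=66/7b +153.061ms=2/7b
12) 5204.082ms=68/7b +306.122ms=4/7b
13) 5510.204ms=72/7b +612.245ms=8/7b
14) 6122.449ms=80/7b +306.122ms=4/7b
15) 6428.571ms=12b +306.122ms=4/7b
16) 6734.694ms=88/7b +306.122ms=4/7b
17) 7040.816ms=92/7b +306.122ms=4/7b
18) 7346.939ms=96/7b +306.122ms=4/7b
19) 7653.061ms=100/7b +306.122ms=4/7b
20) 7959.184ms=104/7b +306.122ms=4/7b
21) 8265.306ms=108/7b +306.122ms=4/7b
Σ=16b of 16 (112bpm 4/4) — PASS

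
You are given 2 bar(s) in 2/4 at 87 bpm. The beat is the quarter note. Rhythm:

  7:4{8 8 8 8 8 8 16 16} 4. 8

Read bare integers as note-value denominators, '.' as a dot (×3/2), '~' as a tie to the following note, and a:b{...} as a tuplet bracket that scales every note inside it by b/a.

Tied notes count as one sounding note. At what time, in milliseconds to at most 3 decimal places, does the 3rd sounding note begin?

note 3 onset = 4/7b = 394.089ms

1. 0.0ms @ 0 + 197.044ms (2/7)
2. 197.044ms @ 2/7 + 197.044ms (2/7)
3. 394.089ms @ 4/7 + 197.044ms (2/7)
4. 591.133ms @ 6/7 + 197.044ms (2/7)
5. 788.177ms @ 8/7 + 197.044ms (2/7)
6. 985.222ms @ 10/7 + 197.044ms (2/7)
7. 1182.266ms @ 12/7 + 98.522ms (1/7)
8. 1280.788ms @ 13/7 + 98.522ms (1/7)
9. 1379.31ms @ 2 + 1034.483ms (3/2)
10. 2413.793ms @ 7/2 + 344.828ms (1/2)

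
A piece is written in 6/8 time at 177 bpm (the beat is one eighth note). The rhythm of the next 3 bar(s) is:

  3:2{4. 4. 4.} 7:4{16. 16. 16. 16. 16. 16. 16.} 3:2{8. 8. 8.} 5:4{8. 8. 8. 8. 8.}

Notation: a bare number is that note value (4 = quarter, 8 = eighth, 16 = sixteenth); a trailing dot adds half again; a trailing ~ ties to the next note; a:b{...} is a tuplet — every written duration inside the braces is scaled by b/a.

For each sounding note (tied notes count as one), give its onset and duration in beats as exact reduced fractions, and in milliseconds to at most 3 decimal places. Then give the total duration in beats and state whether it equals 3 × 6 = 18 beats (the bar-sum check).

1) 0.0ms=0b +677.966ms=2b
2) 677.966ms=2b +677.966ms=2b
3) 1355.932ms=4b +677.966ms=2b
4) 2033.898ms=6b +145.278ms=3/7b
5) 2179.177ms=45/7b +145.278ms=3/7b
6) 2324.455ms=48/7b +145.278ms=3/7b
7) 2469.734ms=51/7b +145.278ms=3/7b
8) 2615.012ms=54/7b +145.278ms=3/7b
9) 2760.291ms=57/7b +145.278ms=3/7b
10) 2905.569ms=60/7b +145.278ms=3/7b
11) 3050.847ms=9b +338.983ms=1b
12) 3389.831ms=10b +338.983ms=1b
13) 3728.814ms=11b +338.983ms=1b
14) 4067.797ms=12b +406.78ms=6/5b
15) 4474.576ms=66/5b +406.78ms=6/5b
16) 4881.356ms=72/5b +406.78ms=6/5b
17) 5288.136ms=78/5b +406.78ms=6/5b
18) 5694.915ms=84/5b +406.78ms=6/5b
Σ=18b of 18 (177bpm 6/8) — PASS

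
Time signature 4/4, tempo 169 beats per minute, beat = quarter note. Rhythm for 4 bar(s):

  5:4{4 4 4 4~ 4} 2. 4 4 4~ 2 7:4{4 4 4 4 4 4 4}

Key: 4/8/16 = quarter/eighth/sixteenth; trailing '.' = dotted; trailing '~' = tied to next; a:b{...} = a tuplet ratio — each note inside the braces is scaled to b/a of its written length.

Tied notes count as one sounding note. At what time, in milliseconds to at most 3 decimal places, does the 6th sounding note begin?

1. 0.0ms @ 0 + 284.024ms (4/5)
2. 284.024ms @ 4/5 + 284.024ms (4/5)
3. 568.047ms @ 8/5 + 284.024ms (4/5)
4. 852.071ms @ 12/5 + 568.047ms (8/5)
5. 1420.118ms @ 4 + 1065.089ms (3)
6. 2485.207ms @ 7 + 355.03ms (1)
7. 2840.237ms @ 8 + 355.03ms (1)
8. 3195.266ms @ 9 + 1065.089ms (3)
9. 4260.355ms @ 12 + 202.874ms (4/7)
10. 4463.229ms @ 88/7 + 202.874ms (4/7)
11. 4666.103ms @ 92/7 + 202.874ms (4/7)
12. 4868.977ms @ 96/7 + 202.874ms (4/7)
13. 5071.851ms @ 100/7 + 202.874ms (4/7)
14. 5274.725ms @ 104/7 + 202.874ms (4/7)
15. 5477.599ms @ 108/7 + 202.874ms (4/7)

note 6 onset = 7b = 2485.207ms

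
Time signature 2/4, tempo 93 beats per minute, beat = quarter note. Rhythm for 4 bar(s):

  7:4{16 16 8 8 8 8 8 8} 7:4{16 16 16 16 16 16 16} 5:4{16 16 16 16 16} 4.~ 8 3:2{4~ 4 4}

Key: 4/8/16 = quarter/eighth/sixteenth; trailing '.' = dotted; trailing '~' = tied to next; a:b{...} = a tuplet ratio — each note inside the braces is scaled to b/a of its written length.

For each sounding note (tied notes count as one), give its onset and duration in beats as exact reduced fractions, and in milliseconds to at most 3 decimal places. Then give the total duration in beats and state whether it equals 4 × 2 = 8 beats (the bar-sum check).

1) 0.0ms=0b +92.166ms=1/7b
2) 92.166ms=1/7b +92.166ms=1/7b
3) 184.332ms=2/7b +184.332ms=2/7b
4) 368.664ms=4/7b +184.332ms=2/7b
5) 552.995ms=6/7b +184.332ms=2/7b
6) 737.327ms=8/7b +184.332ms=2/7b
7) 921.659ms=10/7b +184.332ms=2/7b
8) 1105.991ms=12/7b +184.332ms=2/7b
9) 1290.323ms=2b +92.166ms=1/7b
10) 1382.488ms=15/7b +92.166ms=1/7b
11) 1474.654ms=16/7b +92.166ms=1/7b
12) 1566.82ms=17/7b +92.166ms=1/7b
13) 1658.986ms=18/7b +92.166ms=1/7b
14) 1751.152ms=19/7b +92.166ms=1/7b
15) 1843.318ms=20/7b +92.166ms=1/7b
16) 1935.484ms=3b +129.032ms=1/5b
17) 2064.516ms=16/5b +129.032ms=1/5b
18) 2193.548ms=17/5b +129.032ms=1/5b
19) 2322.581ms=18/5b +129.032ms=1/5b
20) 2451.613ms=19/5b +129.032ms=1/5b
21) 2580.645ms=4b +1290.323ms=2b
22) 3870.968ms=6b +860.215ms=4/3b
23) 4731.183ms=22/3b +430.108ms=2/3b
Σ=8b of 8 (93bpm 2/4) — PASS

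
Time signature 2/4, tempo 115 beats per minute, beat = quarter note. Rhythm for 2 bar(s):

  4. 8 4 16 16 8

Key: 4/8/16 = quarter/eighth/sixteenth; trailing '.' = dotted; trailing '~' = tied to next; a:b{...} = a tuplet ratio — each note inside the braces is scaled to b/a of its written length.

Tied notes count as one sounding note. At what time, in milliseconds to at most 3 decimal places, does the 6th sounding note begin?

1. 0.0ms @ 0 + 782.609ms (3/2)
2. 782.609ms @ 3/2 + 260.87ms (1/2)
3. 1043.478ms @ 2 + 521.739ms (1)
4. 1565.217ms @ 3 + 130.435ms (1/4)
5. 1695.652ms @ 13/4 + 130.435ms (1/4)
6. 1826.087ms @ 7/2 + 260.87ms (1/2)

note 6 onset = 7/2b = 1826.087ms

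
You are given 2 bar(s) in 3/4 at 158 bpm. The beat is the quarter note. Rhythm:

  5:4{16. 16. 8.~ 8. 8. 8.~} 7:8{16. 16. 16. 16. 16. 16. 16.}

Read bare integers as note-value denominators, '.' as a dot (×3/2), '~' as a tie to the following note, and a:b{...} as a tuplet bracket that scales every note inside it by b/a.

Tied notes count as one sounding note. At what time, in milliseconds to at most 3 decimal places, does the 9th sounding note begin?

1. 0.0ms @ 0 + 113.924ms (3/10)
2. 113.924ms @ 3/10 + 113.924ms (3/10)
3. 227.848ms @ 3/5 + 455.696ms (6/5)
4. 683.544ms @ 9/5 + 227.848ms (3/5)
5. 911.392ms @ 12/5 + 390.597ms (36/35)
6. 1301.989ms @ 24/7 + 162.749ms (3/7)
7. 1464.738ms @ 27/7 + 162.749ms (3/7)
8. 1627.486ms @ 30/7 + 162.749ms (3/7)
9. 1790.235ms @ 33/7 + 162.749ms (3/7)
10. 1952.984ms @ 36/7 + 162.749ms (3/7)
11. 2115.732ms @ 39/7 + 162.749ms (3/7)

note 9 onset = 33/7b = 1790.235ms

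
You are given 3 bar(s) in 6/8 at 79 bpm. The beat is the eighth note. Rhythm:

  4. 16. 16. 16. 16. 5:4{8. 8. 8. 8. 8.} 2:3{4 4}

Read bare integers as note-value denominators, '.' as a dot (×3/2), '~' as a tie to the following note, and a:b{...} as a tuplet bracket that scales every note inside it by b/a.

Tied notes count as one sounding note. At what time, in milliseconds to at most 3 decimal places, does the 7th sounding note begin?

1. 0.0ms @ 0 + 2278.481ms (3)
2. 2278.481ms @ 3 + 569.62ms (3/4)
3. 2848.101ms @ 15/4 + 569.62ms (3/4)
4. 3417.722ms @ 9/2 + 569.62ms (3/4)
5. 3987.342ms @ 21/4 + 569.62ms (3/4)
6. 4556.962ms @ 6 + 911.392ms (6/5)
7. 5468.354ms @ 36/5 + 911.392ms (6/5)
8. 6379.747ms @ 42/5 + 911.392ms (6/5)
9. 7291.139ms @ 48/5 + 911.392ms (6/5)
10. 8202.532ms @ 54/5 + 911.392ms (6/5)
11. 9113.924ms @ 12 + 2278.481ms (3)
12. 11392.405ms @ 15 + 2278.481ms (3)

note 7 onset = 36/5b = 5468.354ms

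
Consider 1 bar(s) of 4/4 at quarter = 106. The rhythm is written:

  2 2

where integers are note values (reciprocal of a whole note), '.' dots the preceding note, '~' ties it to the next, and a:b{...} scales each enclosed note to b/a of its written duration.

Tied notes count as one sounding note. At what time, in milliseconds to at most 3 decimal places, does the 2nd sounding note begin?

note 2 onset = 2b = 1132.075ms

1. 0.0ms @ 0 + 1132.075ms (2)
2. 1132.075ms @ 2 + 1132.075ms (2)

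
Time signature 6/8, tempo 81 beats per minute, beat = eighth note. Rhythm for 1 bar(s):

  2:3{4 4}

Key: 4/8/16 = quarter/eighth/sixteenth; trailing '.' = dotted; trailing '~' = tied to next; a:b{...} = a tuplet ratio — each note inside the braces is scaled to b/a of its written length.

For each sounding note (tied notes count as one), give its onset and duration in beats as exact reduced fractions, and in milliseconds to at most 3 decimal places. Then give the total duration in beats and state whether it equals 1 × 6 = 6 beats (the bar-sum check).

1) 0.0ms=0b +2222.222ms=3b
2) 2222.222ms=3b +2222.222ms=3b
Σ=6b of 6 (81bpm 6/8) — PASS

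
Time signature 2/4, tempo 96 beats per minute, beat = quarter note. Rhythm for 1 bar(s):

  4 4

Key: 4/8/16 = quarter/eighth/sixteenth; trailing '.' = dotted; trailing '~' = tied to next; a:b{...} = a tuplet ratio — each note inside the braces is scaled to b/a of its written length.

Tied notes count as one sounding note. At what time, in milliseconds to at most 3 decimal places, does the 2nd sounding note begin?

1. 0.0ms @ 0 + 625.0ms (1)
2. 625.0ms @ 1 + 625.0ms (1)

note 2 onset = 1b = 625.0ms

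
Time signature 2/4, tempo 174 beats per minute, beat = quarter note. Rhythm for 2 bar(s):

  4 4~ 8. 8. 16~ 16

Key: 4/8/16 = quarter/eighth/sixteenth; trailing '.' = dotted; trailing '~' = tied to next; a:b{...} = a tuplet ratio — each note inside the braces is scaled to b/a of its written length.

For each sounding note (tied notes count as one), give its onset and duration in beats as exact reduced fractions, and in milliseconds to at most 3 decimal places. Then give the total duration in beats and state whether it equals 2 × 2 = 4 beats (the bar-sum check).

1) 0.0ms=0b +344.828ms=1b
2) 344.828ms=1b +603.448ms=7/4b
3) 948.276ms=11/4b +258.621ms=3/4b
4) 1206.897ms=7/2b +172.414ms=1/2b
Σ=4b of 4 (174bpm 2/4) — PASS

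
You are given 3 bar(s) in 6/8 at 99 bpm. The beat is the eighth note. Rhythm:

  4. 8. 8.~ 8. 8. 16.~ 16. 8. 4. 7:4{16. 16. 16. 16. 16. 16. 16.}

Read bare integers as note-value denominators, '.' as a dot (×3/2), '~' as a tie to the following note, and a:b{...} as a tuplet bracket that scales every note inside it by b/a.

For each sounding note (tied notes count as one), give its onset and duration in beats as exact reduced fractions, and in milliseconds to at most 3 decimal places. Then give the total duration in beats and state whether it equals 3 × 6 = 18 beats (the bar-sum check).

1) 0.0ms=0b +1818.182ms=3b
2) 1818.182ms=3b +909.091ms=3/2b
3) 2727.273ms=9/2b +1818.182ms=3b
4) 4545.455ms=15/2b +909.091ms=3/2b
5) 5454.545ms=9b +909.091ms=3/2b
6) 6363.636ms=21/2b +909.091ms=3/2b
7) 7272.727ms=12b +1818.182ms=3b
8) 9090.909ms=15b +259.74ms=3/7b
9) 9350.649ms=108/7b +259.74ms=3/7b
10) 9610.39ms=111/7b +259.74ms=3/7b
11) 9870.13ms=114/7b +259.74ms=3/7b
12) 10129.87ms=117/7b +259.74ms=3/7b
13) 10389.61ms=120/7b +259.74ms=3/7b
14) 10649.351ms=123/7b +259.74ms=3/7b
Σ=18b of 18 (99bpm 6/8) — PASS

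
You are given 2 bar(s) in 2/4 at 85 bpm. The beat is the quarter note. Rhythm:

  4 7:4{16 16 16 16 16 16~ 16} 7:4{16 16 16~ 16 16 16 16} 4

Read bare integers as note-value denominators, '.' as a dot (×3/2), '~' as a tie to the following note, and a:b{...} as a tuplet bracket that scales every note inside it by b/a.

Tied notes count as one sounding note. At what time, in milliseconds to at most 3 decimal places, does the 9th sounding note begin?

1. 0.0ms @ 0 + 705.882ms (1)
2. 705.882ms @ 1 + 100.84ms (1/7)
3. 806.723ms @ 8/7 + 100.84ms (1/7)
4. 907.563ms @ 9/7 + 100.84ms (1/7)
5. 1008.403ms @ 10/7 + 100.84ms (1/7)
6. 1109.244ms @ 11/7 + 100.84ms (1/7)
7. 1210.084ms @ 12/7 + 201.681ms (2/7)
8. 1411.765ms @ 2 + 100.84ms (1/7)
9. 1512.605ms @ 15/7 + 100.84ms (1/7)
10. 1613.445ms @ 16/7 + 201.681ms (2/7)
11. 1815.126ms @ 18/7 + 100.84ms (1/7)
12. 1915.966ms @ 19/7 + 100.84ms (1/7)
13. 2016.807ms @ 20/7 + 100.84ms (1/7)
14. 2117.647ms @ 3 + 705.882ms (1)

note 9 onset = 15/7b = 1512.605ms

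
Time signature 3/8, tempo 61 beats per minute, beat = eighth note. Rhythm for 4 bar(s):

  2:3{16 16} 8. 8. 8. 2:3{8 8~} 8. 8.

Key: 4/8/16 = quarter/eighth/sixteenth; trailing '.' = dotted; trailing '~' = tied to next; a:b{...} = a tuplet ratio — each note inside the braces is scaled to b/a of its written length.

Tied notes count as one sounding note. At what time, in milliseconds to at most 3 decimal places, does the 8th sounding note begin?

note 8 onset = 21/2b = 10327.869ms

1. 0.0ms @ 0 + 737.705ms (3/4)
2. 737.705ms @ 3/4 + 737.705ms (3/4)
3. 1475.41ms @ 3/2 + 1475.41ms (3/2)
4. 2950.82ms @ 3 + 1475.41ms (3/2)
5. 4426.23ms @ 9/2 + 1475.41ms (3/2)
6. 5901.639ms @ 6 + 1475.41ms (3/2)
7. 7377.049ms @ 15/2 + 2950.82ms (3)
8. 10327.869ms @ 21/2 + 1475.41ms (3/2)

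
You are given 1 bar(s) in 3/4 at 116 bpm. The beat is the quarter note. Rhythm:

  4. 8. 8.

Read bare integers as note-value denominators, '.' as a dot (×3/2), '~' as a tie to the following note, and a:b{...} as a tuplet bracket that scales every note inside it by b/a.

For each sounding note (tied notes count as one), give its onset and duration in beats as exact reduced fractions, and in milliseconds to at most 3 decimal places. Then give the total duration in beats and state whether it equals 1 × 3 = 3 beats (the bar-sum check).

1) 0.0ms=0b +775.862ms=3/2b
2) 775.862ms=3/2b +387.931ms=3/4b
3) 1163.793ms=9/4b +387.931ms=3/4b
Σ=3b of 3 (116bpm 3/4) — PASS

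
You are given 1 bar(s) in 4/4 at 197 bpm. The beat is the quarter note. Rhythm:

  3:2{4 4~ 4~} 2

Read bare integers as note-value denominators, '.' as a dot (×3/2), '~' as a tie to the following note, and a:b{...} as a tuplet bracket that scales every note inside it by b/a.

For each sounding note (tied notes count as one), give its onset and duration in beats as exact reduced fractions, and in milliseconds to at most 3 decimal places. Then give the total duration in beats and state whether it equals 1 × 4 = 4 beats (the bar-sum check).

1) 0.0ms=0b +203.046ms=2/3b
2) 203.046ms=2/3b +1015.228ms=10/3b
Σ=4b of 4 (197bpm 4/4) — PASS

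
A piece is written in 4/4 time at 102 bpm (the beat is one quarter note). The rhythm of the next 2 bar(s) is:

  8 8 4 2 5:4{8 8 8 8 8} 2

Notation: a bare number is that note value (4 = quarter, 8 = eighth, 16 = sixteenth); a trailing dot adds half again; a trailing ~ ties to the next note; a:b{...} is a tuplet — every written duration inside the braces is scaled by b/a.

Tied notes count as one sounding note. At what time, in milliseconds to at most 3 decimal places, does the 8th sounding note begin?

note 8 onset = 26/5b = 3058.824ms

1. 0.0ms @ 0 + 294.118ms (1/2)
2. 294.118ms @ 1/2 + 294.118ms (1/2)
3. 588.235ms @ 1 + 588.235ms (1)
4. 1176.471ms @ 2 + 1176.471ms (2)
5. 2352.941ms @ 4 + 235.294ms (2/5)
6. 2588.235ms @ 22/5 + 235.294ms (2/5)
7. 2823.529ms @ 24/5 + 235.294ms (2/5)
8. 3058.824ms @ 26/5 + 235.294ms (2/5)
9. 3294.118ms @ 28/5 + 235.294ms (2/5)
10. 3529.412ms @ 6 + 1176.471ms (2)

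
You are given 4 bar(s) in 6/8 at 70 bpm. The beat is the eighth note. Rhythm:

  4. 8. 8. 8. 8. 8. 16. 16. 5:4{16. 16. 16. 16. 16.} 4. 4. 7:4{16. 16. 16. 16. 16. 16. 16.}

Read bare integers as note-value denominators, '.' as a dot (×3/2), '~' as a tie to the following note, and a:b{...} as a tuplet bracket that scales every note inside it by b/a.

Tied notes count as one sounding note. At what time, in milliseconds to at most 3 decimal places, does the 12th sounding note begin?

note 12 onset = 69/5b = 11828.571ms

1. 0.0ms @ 0 + 2571.429ms (3)
2. 2571.429ms @ 3 + 1285.714ms (3/2)
3. 3857.143ms @ 9/2 + 1285.714ms (3/2)
4. 5142.857ms @ 6 + 1285.714ms (3/2)
5. 6428.571ms @ 15/2 + 1285.714ms (3/2)
6. 7714.286ms @ 9 + 1285.714ms (3/2)
7. 9000.0ms @ 21/2 + 642.857ms (3/4)
8. 9642.857ms @ 45/4 + 642.857ms (3/4)
9. 10285.714ms @ 12 + 514.286ms (3/5)
10. 10800.0ms @ 63/5 + 514.286ms (3/5)
11. 11314.286ms @ 66/5 + 514.286ms (3/5)
12. 11828.571ms @ 69/5 + 514.286ms (3/5)
13. 12342.857ms @ 72/5 + 514.286ms (3/5)
14. 12857.143ms @ 15 + 2571.429ms (3)
15. 15428.571ms @ 18 + 2571.429ms (3)
16. 18000.0ms @ 21 + 367.347ms (3/7)
17. 18367.347ms @ 150/7 + 367.347ms (3/7)
18. 18734.694ms @ 153/7 + 367.347ms (3/7)
19. 19102.041ms @ 156/7 + 367.347ms (3/7)
20. 19469.388ms @ 159/7 + 367.347ms (3/7)
21. 19836.735ms @ 162/7 + 367.347ms (3/7)
22. 20204.082ms @ 165/7 + 367.347ms (3/7)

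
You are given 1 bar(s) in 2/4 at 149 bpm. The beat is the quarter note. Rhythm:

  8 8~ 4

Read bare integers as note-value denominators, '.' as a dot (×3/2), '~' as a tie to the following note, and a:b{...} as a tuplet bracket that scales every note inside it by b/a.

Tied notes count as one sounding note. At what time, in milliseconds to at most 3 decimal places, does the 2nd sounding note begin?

note 2 onset = 1/2b = 201.342ms

1. 0.0ms @ 0 + 201.342ms (1/2)
2. 201.342ms @ 1/2 + 604.027ms (3/2)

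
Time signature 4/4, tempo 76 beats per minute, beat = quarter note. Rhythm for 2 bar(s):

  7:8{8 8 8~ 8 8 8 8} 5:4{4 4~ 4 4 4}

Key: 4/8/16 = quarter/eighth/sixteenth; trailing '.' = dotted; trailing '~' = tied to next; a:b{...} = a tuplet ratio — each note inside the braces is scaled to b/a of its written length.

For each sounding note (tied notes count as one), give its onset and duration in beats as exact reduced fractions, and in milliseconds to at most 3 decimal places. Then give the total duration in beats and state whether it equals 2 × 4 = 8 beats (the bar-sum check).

1) 0.0ms=0b +451.128ms=4/7b
2) 451.128ms=4/7b +451.128ms=4/7b
3) 902.256ms=8/7b +902.256ms=8/7b
4) 1804.511ms=16/7b +451.128ms=4/7b
5) 2255.639ms=20/7b +451.128ms=4/7b
6) 2706.767ms=24/7b +451.128ms=4/7b
7) 3157.895ms=4b +631.579ms=4/5b
8) 3789.474ms=24/5b +1263.158ms=8/5b
9) 5052.632ms=32/5b +631.579ms=4/5b
10) 5684.211ms=36/5b +631.579ms=4/5b
Σ=8b of 8 (76bpm 4/4) — PASS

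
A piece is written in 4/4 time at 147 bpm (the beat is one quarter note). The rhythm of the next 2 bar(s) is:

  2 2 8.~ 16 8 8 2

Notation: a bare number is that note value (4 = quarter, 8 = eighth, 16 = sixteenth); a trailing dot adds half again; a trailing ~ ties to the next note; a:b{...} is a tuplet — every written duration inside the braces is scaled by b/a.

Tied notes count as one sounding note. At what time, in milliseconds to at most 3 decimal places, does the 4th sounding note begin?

1. 0.0ms @ 0 + 816.327ms (2)
2. 816.327ms @ 2 + 816.327ms (2)
3. 1632.653ms @ 4 + 408.163ms (1)
4. 2040.816ms @ 5 + 204.082ms (1/2)
5. 2244.898ms @ 11/2 + 204.082ms (1/2)
6. 2448.98ms @ 6 + 816.327ms (2)

note 4 onset = 5b = 2040.816ms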